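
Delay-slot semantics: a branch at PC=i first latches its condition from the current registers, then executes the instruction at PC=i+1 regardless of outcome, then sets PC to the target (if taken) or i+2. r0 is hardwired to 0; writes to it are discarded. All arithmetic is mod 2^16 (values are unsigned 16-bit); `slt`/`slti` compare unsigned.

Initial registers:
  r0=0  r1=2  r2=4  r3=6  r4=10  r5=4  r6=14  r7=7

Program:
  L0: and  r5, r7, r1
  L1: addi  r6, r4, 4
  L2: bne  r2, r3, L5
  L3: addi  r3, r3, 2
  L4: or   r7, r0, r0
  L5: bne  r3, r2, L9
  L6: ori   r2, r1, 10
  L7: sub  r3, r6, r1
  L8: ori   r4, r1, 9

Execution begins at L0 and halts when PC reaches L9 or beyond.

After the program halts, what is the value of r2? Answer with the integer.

10

[0] and  r5, r7, r1  →  {r0:0, r1:2, r2:4, r3:6, r4:10, r5:2, r6:14, r7:7}
[1] addi  r6, r4, 4  →  {r0:0, r1:2, r2:4, r3:6, r4:10, r5:2, r6:14, r7:7}
[2] bne  r2, r3, L5  →  {r0:0, r1:2, r2:4, r3:6, r4:10, r5:2, r6:14, r7:7}  ⟨branch taken⟩
[3] addi  r3, r3, 2  →  {r0:0, r1:2, r2:4, r3:8, r4:10, r5:2, r6:14, r7:7}
[5] bne  r3, r2, L9  →  {r0:0, r1:2, r2:4, r3:8, r4:10, r5:2, r6:14, r7:7}  ⟨branch taken⟩
[6] ori   r2, r1, 10  →  {r0:0, r1:2, r2:10, r3:8, r4:10, r5:2, r6:14, r7:7}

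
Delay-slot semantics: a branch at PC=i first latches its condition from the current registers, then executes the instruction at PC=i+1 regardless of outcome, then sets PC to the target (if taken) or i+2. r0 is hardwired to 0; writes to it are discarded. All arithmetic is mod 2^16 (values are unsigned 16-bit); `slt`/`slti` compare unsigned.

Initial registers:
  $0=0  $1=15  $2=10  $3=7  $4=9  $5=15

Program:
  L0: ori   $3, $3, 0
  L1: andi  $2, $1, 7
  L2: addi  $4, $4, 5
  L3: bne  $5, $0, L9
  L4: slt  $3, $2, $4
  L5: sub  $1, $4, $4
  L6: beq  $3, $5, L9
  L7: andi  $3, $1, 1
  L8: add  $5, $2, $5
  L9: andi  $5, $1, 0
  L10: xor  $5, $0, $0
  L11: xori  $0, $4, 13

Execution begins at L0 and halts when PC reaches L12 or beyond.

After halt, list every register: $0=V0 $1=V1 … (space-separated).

$0=0 $1=15 $2=7 $3=1 $4=14 $5=0

#0 ori   $3, $3, 0 ; 0/15/10/7/9/15
#1 andi  $2, $1, 7 ; 0/15/7/7/9/15
#2 addi  $4, $4, 5 ; 0/15/7/7/14/15
#3 bne  $5, $0, L9 ; 0/15/7/7/14/15 ; →target
#4 slt  $3, $2, $4 ; 0/15/7/1/14/15
#9 andi  $5, $1, 0 ; 0/15/7/1/14/0
#10 xor  $5, $0, $0 ; 0/15/7/1/14/0
#11 xori  $0, $4, 13 ; 0/15/7/1/14/0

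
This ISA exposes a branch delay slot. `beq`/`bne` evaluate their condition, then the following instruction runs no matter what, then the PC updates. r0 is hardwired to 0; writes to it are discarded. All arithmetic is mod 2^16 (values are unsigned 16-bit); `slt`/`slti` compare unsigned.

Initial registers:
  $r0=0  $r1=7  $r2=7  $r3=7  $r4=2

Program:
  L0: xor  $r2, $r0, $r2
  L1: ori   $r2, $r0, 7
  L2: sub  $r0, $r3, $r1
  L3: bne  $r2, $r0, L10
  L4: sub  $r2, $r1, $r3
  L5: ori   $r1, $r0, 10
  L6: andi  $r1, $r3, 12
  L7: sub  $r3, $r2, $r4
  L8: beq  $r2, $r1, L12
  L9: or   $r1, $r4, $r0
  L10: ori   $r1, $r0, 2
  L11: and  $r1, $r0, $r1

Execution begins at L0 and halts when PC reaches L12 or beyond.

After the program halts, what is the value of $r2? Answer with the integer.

0

PC=0  xor  $r2, $r0, $r2     | $r0=0 $r1=7 $r2=7 $r3=7 $r4=2
PC=1  ori   $r2, $r0, 7      | $r0=0 $r1=7 $r2=7 $r3=7 $r4=2
PC=2  sub  $r0, $r3, $r1     | $r0=0 $r1=7 $r2=7 $r3=7 $r4=2
PC=3  bne  $r2, $r0, L10     | $r0=0 $r1=7 $r2=7 $r3=7 $r4=2  [TAKEN]
PC=4  sub  $r2, $r1, $r3     | $r0=0 $r1=7 $r2=0 $r3=7 $r4=2
PC=10 ori   $r1, $r0, 2      | $r0=0 $r1=2 $r2=0 $r3=7 $r4=2
PC=11 and  $r1, $r0, $r1     | $r0=0 $r1=0 $r2=0 $r3=7 $r4=2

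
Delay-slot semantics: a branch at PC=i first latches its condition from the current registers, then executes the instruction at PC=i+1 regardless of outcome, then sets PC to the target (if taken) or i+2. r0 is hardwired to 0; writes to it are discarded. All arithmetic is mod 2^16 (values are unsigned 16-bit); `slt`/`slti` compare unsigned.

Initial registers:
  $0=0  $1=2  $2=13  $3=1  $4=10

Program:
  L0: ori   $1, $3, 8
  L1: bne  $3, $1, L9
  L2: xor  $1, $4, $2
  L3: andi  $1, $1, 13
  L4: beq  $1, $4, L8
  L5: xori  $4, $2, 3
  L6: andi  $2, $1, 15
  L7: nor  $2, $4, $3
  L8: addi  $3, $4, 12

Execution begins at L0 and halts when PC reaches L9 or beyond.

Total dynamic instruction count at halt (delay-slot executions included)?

  step pc=0: ori   $1, $3, 8  regs=(0,9,13,1,10)
  step pc=1: bne  $3, $1, L9  cond=T  regs=(0,9,13,1,10)
  step pc=2: xor  $1, $4, $2  regs=(0,7,13,1,10)

3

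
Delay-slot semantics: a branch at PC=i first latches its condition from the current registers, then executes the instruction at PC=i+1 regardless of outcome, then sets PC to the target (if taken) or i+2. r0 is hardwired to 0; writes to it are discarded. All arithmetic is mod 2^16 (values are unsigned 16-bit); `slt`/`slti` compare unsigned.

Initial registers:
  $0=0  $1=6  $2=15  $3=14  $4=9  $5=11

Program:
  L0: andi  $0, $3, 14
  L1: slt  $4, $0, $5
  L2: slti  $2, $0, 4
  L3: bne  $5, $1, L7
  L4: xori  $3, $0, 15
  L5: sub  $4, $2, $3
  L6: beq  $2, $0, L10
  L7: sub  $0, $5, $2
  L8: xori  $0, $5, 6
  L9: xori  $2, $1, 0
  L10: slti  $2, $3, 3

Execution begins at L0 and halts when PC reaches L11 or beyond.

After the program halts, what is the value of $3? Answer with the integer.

  step pc=0: andi  $0, $3, 14  regs=(0,6,15,14,9,11)
  step pc=1: slt  $4, $0, $5  regs=(0,6,15,14,1,11)
  step pc=2: slti  $2, $0, 4  regs=(0,6,1,14,1,11)
  step pc=3: bne  $5, $1, L7  cond=T  regs=(0,6,1,14,1,11)
  step pc=4: xori  $3, $0, 15  regs=(0,6,1,15,1,11)
  step pc=7: sub  $0, $5, $2  regs=(0,6,1,15,1,11)
  step pc=8: xori  $0, $5, 6  regs=(0,6,1,15,1,11)
  step pc=9: xori  $2, $1, 0  regs=(0,6,6,15,1,11)
  step pc=10: slti  $2, $3, 3  regs=(0,6,0,15,1,11)

15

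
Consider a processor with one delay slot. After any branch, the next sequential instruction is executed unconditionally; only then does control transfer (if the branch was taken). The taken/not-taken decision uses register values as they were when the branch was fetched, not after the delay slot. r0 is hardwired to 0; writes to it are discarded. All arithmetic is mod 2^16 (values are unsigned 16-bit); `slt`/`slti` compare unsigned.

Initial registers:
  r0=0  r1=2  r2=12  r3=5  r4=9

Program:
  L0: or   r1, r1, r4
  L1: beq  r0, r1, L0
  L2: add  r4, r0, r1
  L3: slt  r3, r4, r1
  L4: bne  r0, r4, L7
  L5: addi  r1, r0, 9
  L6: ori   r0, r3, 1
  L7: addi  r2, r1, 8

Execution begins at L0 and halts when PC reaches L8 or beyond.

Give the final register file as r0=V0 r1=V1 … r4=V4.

  step pc=0: or   r1, r1, r4  regs=(0,11,12,5,9)
  step pc=1: beq  r0, r1, L0  cond=F  regs=(0,11,12,5,9)
  step pc=2: add  r4, r0, r1  regs=(0,11,12,5,11)
  step pc=3: slt  r3, r4, r1  regs=(0,11,12,0,11)
  step pc=4: bne  r0, r4, L7  cond=T  regs=(0,11,12,0,11)
  step pc=5: addi  r1, r0, 9  regs=(0,9,12,0,11)
  step pc=7: addi  r2, r1, 8  regs=(0,9,17,0,11)

r0=0 r1=9 r2=17 r3=0 r4=11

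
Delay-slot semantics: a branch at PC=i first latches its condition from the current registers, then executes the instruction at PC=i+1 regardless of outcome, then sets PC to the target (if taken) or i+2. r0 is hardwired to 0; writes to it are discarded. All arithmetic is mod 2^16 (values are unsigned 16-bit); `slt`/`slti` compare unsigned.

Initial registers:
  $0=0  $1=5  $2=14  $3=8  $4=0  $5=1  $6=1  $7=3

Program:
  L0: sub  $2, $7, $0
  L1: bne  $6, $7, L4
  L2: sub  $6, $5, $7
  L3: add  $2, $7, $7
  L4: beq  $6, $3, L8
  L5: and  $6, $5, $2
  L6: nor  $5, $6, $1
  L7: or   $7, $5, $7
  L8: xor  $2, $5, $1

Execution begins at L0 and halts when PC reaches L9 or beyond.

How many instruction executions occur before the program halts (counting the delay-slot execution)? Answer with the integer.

[0] sub  $2, $7, $0  →  {$0:0, $1:5, $2:3, $3:8, $4:0, $5:1, $6:1, $7:3}
[1] bne  $6, $7, L4  →  {$0:0, $1:5, $2:3, $3:8, $4:0, $5:1, $6:1, $7:3}  ⟨branch taken⟩
[2] sub  $6, $5, $7  →  {$0:0, $1:5, $2:3, $3:8, $4:0, $5:1, $6:65534, $7:3}
[4] beq  $6, $3, L8  →  {$0:0, $1:5, $2:3, $3:8, $4:0, $5:1, $6:65534, $7:3}  ⟨branch fallthrough⟩
[5] and  $6, $5, $2  →  {$0:0, $1:5, $2:3, $3:8, $4:0, $5:1, $6:1, $7:3}
[6] nor  $5, $6, $1  →  {$0:0, $1:5, $2:3, $3:8, $4:0, $5:65530, $6:1, $7:3}
[7] or   $7, $5, $7  →  {$0:0, $1:5, $2:3, $3:8, $4:0, $5:65530, $6:1, $7:65531}
[8] xor  $2, $5, $1  →  {$0:0, $1:5, $2:65535, $3:8, $4:0, $5:65530, $6:1, $7:65531}

8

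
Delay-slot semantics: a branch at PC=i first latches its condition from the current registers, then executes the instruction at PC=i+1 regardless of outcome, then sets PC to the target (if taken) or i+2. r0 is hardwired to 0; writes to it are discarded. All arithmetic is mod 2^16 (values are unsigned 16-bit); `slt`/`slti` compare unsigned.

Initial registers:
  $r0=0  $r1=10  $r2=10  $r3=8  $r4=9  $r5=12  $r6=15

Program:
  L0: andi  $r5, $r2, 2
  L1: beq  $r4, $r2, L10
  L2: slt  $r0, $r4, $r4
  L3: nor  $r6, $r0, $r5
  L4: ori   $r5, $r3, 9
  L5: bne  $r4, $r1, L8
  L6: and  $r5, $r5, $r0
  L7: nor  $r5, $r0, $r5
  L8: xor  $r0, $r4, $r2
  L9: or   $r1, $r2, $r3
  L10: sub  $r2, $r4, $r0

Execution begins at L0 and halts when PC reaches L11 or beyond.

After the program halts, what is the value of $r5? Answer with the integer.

#0 andi  $r5, $r2, 2 ; 0/10/10/8/9/2/15
#1 beq  $r4, $r2, L10 ; 0/10/10/8/9/2/15 ; →fallthru
#2 slt  $r0, $r4, $r4 ; 0/10/10/8/9/2/15
#3 nor  $r6, $r0, $r5 ; 0/10/10/8/9/2/65533
#4 ori   $r5, $r3, 9 ; 0/10/10/8/9/9/65533
#5 bne  $r4, $r1, L8 ; 0/10/10/8/9/9/65533 ; →target
#6 and  $r5, $r5, $r0 ; 0/10/10/8/9/0/65533
#8 xor  $r0, $r4, $r2 ; 0/10/10/8/9/0/65533
#9 or   $r1, $r2, $r3 ; 0/10/10/8/9/0/65533
#10 sub  $r2, $r4, $r0 ; 0/10/9/8/9/0/65533

0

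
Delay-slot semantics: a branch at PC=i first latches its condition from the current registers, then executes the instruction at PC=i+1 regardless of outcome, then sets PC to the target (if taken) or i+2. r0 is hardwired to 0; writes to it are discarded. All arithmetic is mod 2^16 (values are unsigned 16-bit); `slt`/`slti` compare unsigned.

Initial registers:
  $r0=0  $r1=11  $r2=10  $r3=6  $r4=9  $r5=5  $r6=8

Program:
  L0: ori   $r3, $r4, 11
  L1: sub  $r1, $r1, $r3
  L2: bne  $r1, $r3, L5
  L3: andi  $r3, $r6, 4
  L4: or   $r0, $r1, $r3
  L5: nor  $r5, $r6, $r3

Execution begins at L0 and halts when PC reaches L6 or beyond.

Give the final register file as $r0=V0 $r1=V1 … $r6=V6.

#0 ori   $r3, $r4, 11 ; 0/11/10/11/9/5/8
#1 sub  $r1, $r1, $r3 ; 0/0/10/11/9/5/8
#2 bne  $r1, $r3, L5 ; 0/0/10/11/9/5/8 ; →target
#3 andi  $r3, $r6, 4 ; 0/0/10/0/9/5/8
#5 nor  $r5, $r6, $r3 ; 0/0/10/0/9/65527/8

$r0=0 $r1=0 $r2=10 $r3=0 $r4=9 $r5=65527 $r6=8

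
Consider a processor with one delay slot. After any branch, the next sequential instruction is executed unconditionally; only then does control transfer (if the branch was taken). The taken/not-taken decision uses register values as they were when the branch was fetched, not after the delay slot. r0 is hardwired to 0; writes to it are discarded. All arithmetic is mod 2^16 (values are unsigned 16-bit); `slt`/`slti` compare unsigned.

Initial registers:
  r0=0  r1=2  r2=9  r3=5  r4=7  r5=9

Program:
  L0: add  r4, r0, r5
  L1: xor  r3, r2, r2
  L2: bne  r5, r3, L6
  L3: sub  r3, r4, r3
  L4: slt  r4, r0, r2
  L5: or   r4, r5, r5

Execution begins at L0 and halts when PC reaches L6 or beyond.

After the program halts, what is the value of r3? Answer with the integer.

  step pc=0: add  r4, r0, r5  regs=(0,2,9,5,9,9)
  step pc=1: xor  r3, r2, r2  regs=(0,2,9,0,9,9)
  step pc=2: bne  r5, r3, L6  cond=T  regs=(0,2,9,0,9,9)
  step pc=3: sub  r3, r4, r3  regs=(0,2,9,9,9,9)

9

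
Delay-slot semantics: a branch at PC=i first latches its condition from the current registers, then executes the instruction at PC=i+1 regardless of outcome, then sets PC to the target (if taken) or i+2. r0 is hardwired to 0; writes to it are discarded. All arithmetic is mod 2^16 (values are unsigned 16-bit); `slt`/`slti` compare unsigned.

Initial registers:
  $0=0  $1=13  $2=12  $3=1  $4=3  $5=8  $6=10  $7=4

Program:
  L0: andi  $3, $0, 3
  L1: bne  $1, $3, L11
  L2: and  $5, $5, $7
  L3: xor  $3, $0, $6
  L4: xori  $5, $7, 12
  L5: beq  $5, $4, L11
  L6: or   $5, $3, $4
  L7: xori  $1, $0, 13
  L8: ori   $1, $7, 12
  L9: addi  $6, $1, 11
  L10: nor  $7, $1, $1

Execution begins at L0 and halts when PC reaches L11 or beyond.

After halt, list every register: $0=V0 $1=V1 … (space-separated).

$0=0 $1=13 $2=12 $3=0 $4=3 $5=0 $6=10 $7=4

[0] andi  $3, $0, 3  →  {$0:0, $1:13, $2:12, $3:0, $4:3, $5:8, $6:10, $7:4}
[1] bne  $1, $3, L11  →  {$0:0, $1:13, $2:12, $3:0, $4:3, $5:8, $6:10, $7:4}  ⟨branch taken⟩
[2] and  $5, $5, $7  →  {$0:0, $1:13, $2:12, $3:0, $4:3, $5:0, $6:10, $7:4}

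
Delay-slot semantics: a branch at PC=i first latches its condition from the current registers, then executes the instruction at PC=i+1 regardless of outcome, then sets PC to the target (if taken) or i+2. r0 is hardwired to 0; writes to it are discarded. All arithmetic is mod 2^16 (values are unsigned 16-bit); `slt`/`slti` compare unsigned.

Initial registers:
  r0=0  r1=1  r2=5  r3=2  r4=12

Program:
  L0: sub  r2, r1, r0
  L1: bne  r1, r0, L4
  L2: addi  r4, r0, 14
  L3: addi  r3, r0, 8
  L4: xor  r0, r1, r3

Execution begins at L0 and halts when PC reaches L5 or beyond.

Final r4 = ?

14

PC=0  sub  r2, r1, r0        | r0=0 r1=1 r2=1 r3=2 r4=12
PC=1  bne  r1, r0, L4        | r0=0 r1=1 r2=1 r3=2 r4=12  [TAKEN]
PC=2  addi  r4, r0, 14       | r0=0 r1=1 r2=1 r3=2 r4=14
PC=4  xor  r0, r1, r3        | r0=0 r1=1 r2=1 r3=2 r4=14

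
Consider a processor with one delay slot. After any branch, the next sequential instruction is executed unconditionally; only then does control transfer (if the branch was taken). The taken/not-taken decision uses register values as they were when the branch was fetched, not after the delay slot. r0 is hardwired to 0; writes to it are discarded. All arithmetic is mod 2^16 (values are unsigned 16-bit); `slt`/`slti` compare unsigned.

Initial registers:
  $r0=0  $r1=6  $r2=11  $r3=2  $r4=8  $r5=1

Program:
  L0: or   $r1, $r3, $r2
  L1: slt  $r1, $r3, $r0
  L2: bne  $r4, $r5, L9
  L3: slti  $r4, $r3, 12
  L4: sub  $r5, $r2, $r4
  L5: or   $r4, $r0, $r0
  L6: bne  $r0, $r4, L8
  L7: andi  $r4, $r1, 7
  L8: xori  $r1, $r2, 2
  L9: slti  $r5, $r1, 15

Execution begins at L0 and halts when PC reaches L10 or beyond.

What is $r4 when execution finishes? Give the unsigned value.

1

PC=0  or   $r1, $r3, $r2     | $r0=0 $r1=11 $r2=11 $r3=2 $r4=8 $r5=1
PC=1  slt  $r1, $r3, $r0     | $r0=0 $r1=0 $r2=11 $r3=2 $r4=8 $r5=1
PC=2  bne  $r4, $r5, L9      | $r0=0 $r1=0 $r2=11 $r3=2 $r4=8 $r5=1  [TAKEN]
PC=3  slti  $r4, $r3, 12     | $r0=0 $r1=0 $r2=11 $r3=2 $r4=1 $r5=1
PC=9  slti  $r5, $r1, 15     | $r0=0 $r1=0 $r2=11 $r3=2 $r4=1 $r5=1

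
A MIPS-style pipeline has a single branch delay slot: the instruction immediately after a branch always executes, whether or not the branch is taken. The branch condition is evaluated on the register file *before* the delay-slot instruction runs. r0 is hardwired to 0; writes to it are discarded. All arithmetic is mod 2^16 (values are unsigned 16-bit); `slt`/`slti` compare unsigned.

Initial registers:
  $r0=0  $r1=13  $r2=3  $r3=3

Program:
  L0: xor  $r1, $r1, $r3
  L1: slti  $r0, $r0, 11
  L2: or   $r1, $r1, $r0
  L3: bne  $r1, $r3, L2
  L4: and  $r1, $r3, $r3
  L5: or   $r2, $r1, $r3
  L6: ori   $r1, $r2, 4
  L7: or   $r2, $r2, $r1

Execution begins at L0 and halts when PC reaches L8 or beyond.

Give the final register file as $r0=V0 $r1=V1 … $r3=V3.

  step pc=0: xor  $r1, $r1, $r3  regs=(0,14,3,3)
  step pc=1: slti  $r0, $r0, 11  regs=(0,14,3,3)
  step pc=2: or   $r1, $r1, $r0  regs=(0,14,3,3)
  step pc=3: bne  $r1, $r3, L2  cond=T  regs=(0,14,3,3)
  step pc=4: and  $r1, $r3, $r3  regs=(0,3,3,3)
  step pc=2: or   $r1, $r1, $r0  regs=(0,3,3,3)
  step pc=3: bne  $r1, $r3, L2  cond=F  regs=(0,3,3,3)
  step pc=4: and  $r1, $r3, $r3  regs=(0,3,3,3)
  step pc=5: or   $r2, $r1, $r3  regs=(0,3,3,3)
  step pc=6: ori   $r1, $r2, 4  regs=(0,7,3,3)
  step pc=7: or   $r2, $r2, $r1  regs=(0,7,7,3)

$r0=0 $r1=7 $r2=7 $r3=3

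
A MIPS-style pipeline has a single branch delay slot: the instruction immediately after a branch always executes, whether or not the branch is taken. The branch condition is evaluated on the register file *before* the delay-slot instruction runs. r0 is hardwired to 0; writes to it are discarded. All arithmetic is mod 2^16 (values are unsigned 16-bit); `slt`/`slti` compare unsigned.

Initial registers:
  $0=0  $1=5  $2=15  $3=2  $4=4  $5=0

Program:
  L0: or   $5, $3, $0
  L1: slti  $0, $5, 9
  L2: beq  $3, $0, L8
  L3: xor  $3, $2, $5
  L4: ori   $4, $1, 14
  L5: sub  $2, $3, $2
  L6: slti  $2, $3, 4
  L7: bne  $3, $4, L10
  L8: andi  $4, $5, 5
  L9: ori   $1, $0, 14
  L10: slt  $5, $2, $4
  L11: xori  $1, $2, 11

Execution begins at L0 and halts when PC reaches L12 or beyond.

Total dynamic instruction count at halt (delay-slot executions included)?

#0 or   $5, $3, $0 ; 0/5/15/2/4/2
#1 slti  $0, $5, 9 ; 0/5/15/2/4/2
#2 beq  $3, $0, L8 ; 0/5/15/2/4/2 ; →fallthru
#3 xor  $3, $2, $5 ; 0/5/15/13/4/2
#4 ori   $4, $1, 14 ; 0/5/15/13/15/2
#5 sub  $2, $3, $2 ; 0/5/65534/13/15/2
#6 slti  $2, $3, 4 ; 0/5/0/13/15/2
#7 bne  $3, $4, L10 ; 0/5/0/13/15/2 ; →target
#8 andi  $4, $5, 5 ; 0/5/0/13/0/2
#10 slt  $5, $2, $4 ; 0/5/0/13/0/0
#11 xori  $1, $2, 11 ; 0/11/0/13/0/0

11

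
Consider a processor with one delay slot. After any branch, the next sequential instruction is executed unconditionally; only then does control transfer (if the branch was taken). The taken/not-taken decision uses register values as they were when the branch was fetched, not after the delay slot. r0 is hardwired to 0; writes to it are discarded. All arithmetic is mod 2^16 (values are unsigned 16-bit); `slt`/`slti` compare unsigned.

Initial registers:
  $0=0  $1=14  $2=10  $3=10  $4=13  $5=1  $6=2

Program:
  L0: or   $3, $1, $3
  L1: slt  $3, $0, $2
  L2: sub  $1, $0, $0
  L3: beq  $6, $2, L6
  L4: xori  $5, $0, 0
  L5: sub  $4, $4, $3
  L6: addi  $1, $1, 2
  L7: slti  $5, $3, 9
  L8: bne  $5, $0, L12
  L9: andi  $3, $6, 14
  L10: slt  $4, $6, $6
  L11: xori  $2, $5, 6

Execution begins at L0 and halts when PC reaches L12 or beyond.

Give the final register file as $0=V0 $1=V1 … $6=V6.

$0=0 $1=2 $2=10 $3=2 $4=12 $5=1 $6=2

#0 or   $3, $1, $3 ; 0/14/10/14/13/1/2
#1 slt  $3, $0, $2 ; 0/14/10/1/13/1/2
#2 sub  $1, $0, $0 ; 0/0/10/1/13/1/2
#3 beq  $6, $2, L6 ; 0/0/10/1/13/1/2 ; →fallthru
#4 xori  $5, $0, 0 ; 0/0/10/1/13/0/2
#5 sub  $4, $4, $3 ; 0/0/10/1/12/0/2
#6 addi  $1, $1, 2 ; 0/2/10/1/12/0/2
#7 slti  $5, $3, 9 ; 0/2/10/1/12/1/2
#8 bne  $5, $0, L12 ; 0/2/10/1/12/1/2 ; →target
#9 andi  $3, $6, 14 ; 0/2/10/2/12/1/2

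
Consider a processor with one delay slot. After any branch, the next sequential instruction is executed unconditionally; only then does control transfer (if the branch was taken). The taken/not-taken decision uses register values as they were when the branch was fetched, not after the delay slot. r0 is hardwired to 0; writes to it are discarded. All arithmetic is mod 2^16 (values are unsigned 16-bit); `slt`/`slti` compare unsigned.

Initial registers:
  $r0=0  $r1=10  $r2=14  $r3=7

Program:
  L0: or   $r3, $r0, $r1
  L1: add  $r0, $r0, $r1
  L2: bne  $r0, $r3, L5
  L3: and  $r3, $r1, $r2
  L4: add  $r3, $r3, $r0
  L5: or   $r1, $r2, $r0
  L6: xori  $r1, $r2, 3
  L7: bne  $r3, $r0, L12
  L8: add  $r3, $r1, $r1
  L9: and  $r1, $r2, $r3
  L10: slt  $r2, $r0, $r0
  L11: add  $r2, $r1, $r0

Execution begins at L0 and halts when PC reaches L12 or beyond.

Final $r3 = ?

26

[0] or   $r3, $r0, $r1  →  {$r0:0, $r1:10, $r2:14, $r3:10}
[1] add  $r0, $r0, $r1  →  {$r0:0, $r1:10, $r2:14, $r3:10}
[2] bne  $r0, $r3, L5  →  {$r0:0, $r1:10, $r2:14, $r3:10}  ⟨branch taken⟩
[3] and  $r3, $r1, $r2  →  {$r0:0, $r1:10, $r2:14, $r3:10}
[5] or   $r1, $r2, $r0  →  {$r0:0, $r1:14, $r2:14, $r3:10}
[6] xori  $r1, $r2, 3  →  {$r0:0, $r1:13, $r2:14, $r3:10}
[7] bne  $r3, $r0, L12  →  {$r0:0, $r1:13, $r2:14, $r3:10}  ⟨branch taken⟩
[8] add  $r3, $r1, $r1  →  {$r0:0, $r1:13, $r2:14, $r3:26}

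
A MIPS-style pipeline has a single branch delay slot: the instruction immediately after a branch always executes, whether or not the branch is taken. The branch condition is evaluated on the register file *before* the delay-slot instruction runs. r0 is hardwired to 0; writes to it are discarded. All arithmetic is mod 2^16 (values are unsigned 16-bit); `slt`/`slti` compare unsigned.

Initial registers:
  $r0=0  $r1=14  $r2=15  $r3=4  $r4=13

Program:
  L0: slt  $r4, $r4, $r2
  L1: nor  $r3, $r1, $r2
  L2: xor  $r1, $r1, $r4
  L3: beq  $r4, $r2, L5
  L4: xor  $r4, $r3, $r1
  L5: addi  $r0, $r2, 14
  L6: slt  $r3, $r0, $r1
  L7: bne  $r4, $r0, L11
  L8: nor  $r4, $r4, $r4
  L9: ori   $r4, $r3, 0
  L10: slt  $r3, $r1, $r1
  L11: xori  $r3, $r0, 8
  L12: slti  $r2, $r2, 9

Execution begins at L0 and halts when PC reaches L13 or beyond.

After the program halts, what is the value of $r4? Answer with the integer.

0

PC=0  slt  $r4, $r4, $r2     | $r0=0 $r1=14 $r2=15 $r3=4 $r4=1
PC=1  nor  $r3, $r1, $r2     | $r0=0 $r1=14 $r2=15 $r3=65520 $r4=1
PC=2  xor  $r1, $r1, $r4     | $r0=0 $r1=15 $r2=15 $r3=65520 $r4=1
PC=3  beq  $r4, $r2, L5      | $r0=0 $r1=15 $r2=15 $r3=65520 $r4=1  [not taken]
PC=4  xor  $r4, $r3, $r1     | $r0=0 $r1=15 $r2=15 $r3=65520 $r4=65535
PC=5  addi  $r0, $r2, 14     | $r0=0 $r1=15 $r2=15 $r3=65520 $r4=65535
PC=6  slt  $r3, $r0, $r1     | $r0=0 $r1=15 $r2=15 $r3=1 $r4=65535
PC=7  bne  $r4, $r0, L11     | $r0=0 $r1=15 $r2=15 $r3=1 $r4=65535  [TAKEN]
PC=8  nor  $r4, $r4, $r4     | $r0=0 $r1=15 $r2=15 $r3=1 $r4=0
PC=11 xori  $r3, $r0, 8      | $r0=0 $r1=15 $r2=15 $r3=8 $r4=0
PC=12 slti  $r2, $r2, 9      | $r0=0 $r1=15 $r2=0 $r3=8 $r4=0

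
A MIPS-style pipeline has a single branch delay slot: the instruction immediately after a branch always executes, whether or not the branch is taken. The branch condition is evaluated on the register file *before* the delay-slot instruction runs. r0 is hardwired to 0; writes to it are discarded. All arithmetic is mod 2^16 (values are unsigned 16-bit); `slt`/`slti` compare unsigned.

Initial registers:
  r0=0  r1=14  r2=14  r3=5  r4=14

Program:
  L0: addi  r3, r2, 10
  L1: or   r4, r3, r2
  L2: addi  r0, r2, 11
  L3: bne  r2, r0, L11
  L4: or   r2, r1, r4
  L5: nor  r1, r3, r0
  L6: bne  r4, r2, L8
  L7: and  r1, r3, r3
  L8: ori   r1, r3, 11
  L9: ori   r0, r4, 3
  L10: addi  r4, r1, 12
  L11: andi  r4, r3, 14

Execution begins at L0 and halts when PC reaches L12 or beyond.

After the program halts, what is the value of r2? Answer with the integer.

[0] addi  r3, r2, 10  →  {r0:0, r1:14, r2:14, r3:24, r4:14}
[1] or   r4, r3, r2  →  {r0:0, r1:14, r2:14, r3:24, r4:30}
[2] addi  r0, r2, 11  →  {r0:0, r1:14, r2:14, r3:24, r4:30}
[3] bne  r2, r0, L11  →  {r0:0, r1:14, r2:14, r3:24, r4:30}  ⟨branch taken⟩
[4] or   r2, r1, r4  →  {r0:0, r1:14, r2:30, r3:24, r4:30}
[11] andi  r4, r3, 14  →  {r0:0, r1:14, r2:30, r3:24, r4:8}

30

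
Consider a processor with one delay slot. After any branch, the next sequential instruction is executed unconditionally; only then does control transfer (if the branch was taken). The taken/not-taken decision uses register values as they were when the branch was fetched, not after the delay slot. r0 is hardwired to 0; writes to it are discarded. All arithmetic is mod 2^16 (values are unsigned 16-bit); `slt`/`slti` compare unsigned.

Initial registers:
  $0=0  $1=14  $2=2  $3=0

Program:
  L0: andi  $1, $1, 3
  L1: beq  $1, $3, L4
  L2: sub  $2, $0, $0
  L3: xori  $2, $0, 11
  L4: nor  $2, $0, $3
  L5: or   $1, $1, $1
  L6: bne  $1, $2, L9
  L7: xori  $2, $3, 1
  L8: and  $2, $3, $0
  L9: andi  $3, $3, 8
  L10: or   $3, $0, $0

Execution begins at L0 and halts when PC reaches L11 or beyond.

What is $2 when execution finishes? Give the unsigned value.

1

PC=0  andi  $1, $1, 3        | $0=0 $1=2 $2=2 $3=0
PC=1  beq  $1, $3, L4        | $0=0 $1=2 $2=2 $3=0  [not taken]
PC=2  sub  $2, $0, $0        | $0=0 $1=2 $2=0 $3=0
PC=3  xori  $2, $0, 11       | $0=0 $1=2 $2=11 $3=0
PC=4  nor  $2, $0, $3        | $0=0 $1=2 $2=65535 $3=0
PC=5  or   $1, $1, $1        | $0=0 $1=2 $2=65535 $3=0
PC=6  bne  $1, $2, L9        | $0=0 $1=2 $2=65535 $3=0  [TAKEN]
PC=7  xori  $2, $3, 1        | $0=0 $1=2 $2=1 $3=0
PC=9  andi  $3, $3, 8        | $0=0 $1=2 $2=1 $3=0
PC=10 or   $3, $0, $0        | $0=0 $1=2 $2=1 $3=0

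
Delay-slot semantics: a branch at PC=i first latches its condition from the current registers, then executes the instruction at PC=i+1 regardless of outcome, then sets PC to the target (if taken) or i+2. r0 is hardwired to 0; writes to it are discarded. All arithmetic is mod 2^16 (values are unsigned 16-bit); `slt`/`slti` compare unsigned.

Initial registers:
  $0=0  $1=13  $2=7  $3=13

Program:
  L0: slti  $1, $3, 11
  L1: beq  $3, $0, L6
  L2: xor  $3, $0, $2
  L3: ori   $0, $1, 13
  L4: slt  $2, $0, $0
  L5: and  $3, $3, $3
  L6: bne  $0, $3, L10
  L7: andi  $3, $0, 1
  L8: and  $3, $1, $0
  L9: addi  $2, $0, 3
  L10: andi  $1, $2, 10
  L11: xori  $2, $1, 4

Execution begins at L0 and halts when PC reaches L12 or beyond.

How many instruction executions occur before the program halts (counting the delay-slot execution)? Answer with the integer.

10

  step pc=0: slti  $1, $3, 11  regs=(0,0,7,13)
  step pc=1: beq  $3, $0, L6  cond=F  regs=(0,0,7,13)
  step pc=2: xor  $3, $0, $2  regs=(0,0,7,7)
  step pc=3: ori   $0, $1, 13  regs=(0,0,7,7)
  step pc=4: slt  $2, $0, $0  regs=(0,0,0,7)
  step pc=5: and  $3, $3, $3  regs=(0,0,0,7)
  step pc=6: bne  $0, $3, L10  cond=T  regs=(0,0,0,7)
  step pc=7: andi  $3, $0, 1  regs=(0,0,0,0)
  step pc=10: andi  $1, $2, 10  regs=(0,0,0,0)
  step pc=11: xori  $2, $1, 4  regs=(0,0,4,0)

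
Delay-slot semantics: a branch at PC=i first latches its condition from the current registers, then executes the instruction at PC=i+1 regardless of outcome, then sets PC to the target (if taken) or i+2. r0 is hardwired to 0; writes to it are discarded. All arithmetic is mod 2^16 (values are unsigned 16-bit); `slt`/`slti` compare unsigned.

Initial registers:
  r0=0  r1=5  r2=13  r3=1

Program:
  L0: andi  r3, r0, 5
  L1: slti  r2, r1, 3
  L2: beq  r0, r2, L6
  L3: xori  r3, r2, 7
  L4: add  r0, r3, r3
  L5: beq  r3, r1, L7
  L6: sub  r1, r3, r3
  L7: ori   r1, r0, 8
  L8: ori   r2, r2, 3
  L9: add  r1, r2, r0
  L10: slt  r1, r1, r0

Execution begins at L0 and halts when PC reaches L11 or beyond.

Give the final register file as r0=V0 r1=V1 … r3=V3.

  step pc=0: andi  r3, r0, 5  regs=(0,5,13,0)
  step pc=1: slti  r2, r1, 3  regs=(0,5,0,0)
  step pc=2: beq  r0, r2, L6  cond=T  regs=(0,5,0,0)
  step pc=3: xori  r3, r2, 7  regs=(0,5,0,7)
  step pc=6: sub  r1, r3, r3  regs=(0,0,0,7)
  step pc=7: ori   r1, r0, 8  regs=(0,8,0,7)
  step pc=8: ori   r2, r2, 3  regs=(0,8,3,7)
  step pc=9: add  r1, r2, r0  regs=(0,3,3,7)
  step pc=10: slt  r1, r1, r0  regs=(0,0,3,7)

r0=0 r1=0 r2=3 r3=7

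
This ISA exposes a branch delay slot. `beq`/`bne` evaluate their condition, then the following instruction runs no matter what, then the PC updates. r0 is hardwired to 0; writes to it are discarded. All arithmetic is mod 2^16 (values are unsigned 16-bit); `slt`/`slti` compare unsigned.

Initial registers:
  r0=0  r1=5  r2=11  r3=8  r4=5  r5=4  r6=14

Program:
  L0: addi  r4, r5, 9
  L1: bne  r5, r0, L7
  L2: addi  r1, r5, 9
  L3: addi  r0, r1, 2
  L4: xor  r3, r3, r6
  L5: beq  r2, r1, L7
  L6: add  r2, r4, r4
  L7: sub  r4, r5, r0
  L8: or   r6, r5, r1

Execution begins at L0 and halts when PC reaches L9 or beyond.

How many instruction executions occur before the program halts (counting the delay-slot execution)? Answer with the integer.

#0 addi  r4, r5, 9 ; 0/5/11/8/13/4/14
#1 bne  r5, r0, L7 ; 0/5/11/8/13/4/14 ; →target
#2 addi  r1, r5, 9 ; 0/13/11/8/13/4/14
#7 sub  r4, r5, r0 ; 0/13/11/8/4/4/14
#8 or   r6, r5, r1 ; 0/13/11/8/4/4/13

5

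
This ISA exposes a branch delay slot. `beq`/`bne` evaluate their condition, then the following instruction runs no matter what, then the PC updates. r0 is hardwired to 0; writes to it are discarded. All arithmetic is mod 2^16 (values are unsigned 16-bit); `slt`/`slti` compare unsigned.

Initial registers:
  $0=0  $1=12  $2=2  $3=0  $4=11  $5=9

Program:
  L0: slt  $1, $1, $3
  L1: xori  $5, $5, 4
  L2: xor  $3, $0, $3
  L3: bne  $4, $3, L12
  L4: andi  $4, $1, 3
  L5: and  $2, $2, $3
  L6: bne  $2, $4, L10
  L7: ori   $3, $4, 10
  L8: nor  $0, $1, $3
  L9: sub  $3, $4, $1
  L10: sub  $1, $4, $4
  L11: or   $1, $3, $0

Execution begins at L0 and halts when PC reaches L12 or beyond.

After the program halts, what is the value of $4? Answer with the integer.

0

PC=0  slt  $1, $1, $3        | $0=0 $1=0 $2=2 $3=0 $4=11 $5=9
PC=1  xori  $5, $5, 4        | $0=0 $1=0 $2=2 $3=0 $4=11 $5=13
PC=2  xor  $3, $0, $3        | $0=0 $1=0 $2=2 $3=0 $4=11 $5=13
PC=3  bne  $4, $3, L12       | $0=0 $1=0 $2=2 $3=0 $4=11 $5=13  [TAKEN]
PC=4  andi  $4, $1, 3        | $0=0 $1=0 $2=2 $3=0 $4=0 $5=13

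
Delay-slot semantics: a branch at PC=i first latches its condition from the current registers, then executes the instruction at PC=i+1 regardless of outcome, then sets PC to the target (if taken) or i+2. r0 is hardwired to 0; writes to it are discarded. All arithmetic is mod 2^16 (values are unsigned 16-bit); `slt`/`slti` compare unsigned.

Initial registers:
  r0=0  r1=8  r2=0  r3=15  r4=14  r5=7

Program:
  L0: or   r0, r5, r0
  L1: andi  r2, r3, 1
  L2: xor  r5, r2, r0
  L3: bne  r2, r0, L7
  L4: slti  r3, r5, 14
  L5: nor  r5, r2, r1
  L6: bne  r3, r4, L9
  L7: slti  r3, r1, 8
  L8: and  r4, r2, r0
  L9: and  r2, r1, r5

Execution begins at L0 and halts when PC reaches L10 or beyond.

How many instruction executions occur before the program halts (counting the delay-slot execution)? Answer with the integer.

8

  step pc=0: or   r0, r5, r0  regs=(0,8,0,15,14,7)
  step pc=1: andi  r2, r3, 1  regs=(0,8,1,15,14,7)
  step pc=2: xor  r5, r2, r0  regs=(0,8,1,15,14,1)
  step pc=3: bne  r2, r0, L7  cond=T  regs=(0,8,1,15,14,1)
  step pc=4: slti  r3, r5, 14  regs=(0,8,1,1,14,1)
  step pc=7: slti  r3, r1, 8  regs=(0,8,1,0,14,1)
  step pc=8: and  r4, r2, r0  regs=(0,8,1,0,0,1)
  step pc=9: and  r2, r1, r5  regs=(0,8,0,0,0,1)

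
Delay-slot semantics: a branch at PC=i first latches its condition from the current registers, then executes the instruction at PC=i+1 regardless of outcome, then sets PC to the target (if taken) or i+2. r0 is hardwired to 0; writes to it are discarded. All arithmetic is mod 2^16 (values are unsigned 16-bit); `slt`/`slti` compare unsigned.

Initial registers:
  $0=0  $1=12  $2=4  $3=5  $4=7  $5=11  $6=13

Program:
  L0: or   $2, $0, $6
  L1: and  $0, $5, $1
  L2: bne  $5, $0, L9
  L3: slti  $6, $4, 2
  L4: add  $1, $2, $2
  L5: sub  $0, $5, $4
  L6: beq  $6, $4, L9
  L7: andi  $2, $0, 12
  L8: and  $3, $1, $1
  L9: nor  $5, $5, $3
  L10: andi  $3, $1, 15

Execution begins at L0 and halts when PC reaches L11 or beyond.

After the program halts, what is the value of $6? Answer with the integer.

  step pc=0: or   $2, $0, $6  regs=(0,12,13,5,7,11,13)
  step pc=1: and  $0, $5, $1  regs=(0,12,13,5,7,11,13)
  step pc=2: bne  $5, $0, L9  cond=T  regs=(0,12,13,5,7,11,13)
  step pc=3: slti  $6, $4, 2  regs=(0,12,13,5,7,11,0)
  step pc=9: nor  $5, $5, $3  regs=(0,12,13,5,7,65520,0)
  step pc=10: andi  $3, $1, 15  regs=(0,12,13,12,7,65520,0)

0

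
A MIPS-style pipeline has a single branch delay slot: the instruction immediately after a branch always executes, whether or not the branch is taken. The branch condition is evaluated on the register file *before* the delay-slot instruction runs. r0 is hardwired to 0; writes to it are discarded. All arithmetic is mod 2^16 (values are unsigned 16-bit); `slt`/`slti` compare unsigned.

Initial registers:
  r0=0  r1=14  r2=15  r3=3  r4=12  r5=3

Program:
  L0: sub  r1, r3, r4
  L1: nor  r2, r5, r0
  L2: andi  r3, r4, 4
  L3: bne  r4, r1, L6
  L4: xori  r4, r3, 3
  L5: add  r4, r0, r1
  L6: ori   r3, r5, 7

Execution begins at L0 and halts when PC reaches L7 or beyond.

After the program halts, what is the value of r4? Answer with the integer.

7

  step pc=0: sub  r1, r3, r4  regs=(0,65527,15,3,12,3)
  step pc=1: nor  r2, r5, r0  regs=(0,65527,65532,3,12,3)
  step pc=2: andi  r3, r4, 4  regs=(0,65527,65532,4,12,3)
  step pc=3: bne  r4, r1, L6  cond=T  regs=(0,65527,65532,4,12,3)
  step pc=4: xori  r4, r3, 3  regs=(0,65527,65532,4,7,3)
  step pc=6: ori   r3, r5, 7  regs=(0,65527,65532,7,7,3)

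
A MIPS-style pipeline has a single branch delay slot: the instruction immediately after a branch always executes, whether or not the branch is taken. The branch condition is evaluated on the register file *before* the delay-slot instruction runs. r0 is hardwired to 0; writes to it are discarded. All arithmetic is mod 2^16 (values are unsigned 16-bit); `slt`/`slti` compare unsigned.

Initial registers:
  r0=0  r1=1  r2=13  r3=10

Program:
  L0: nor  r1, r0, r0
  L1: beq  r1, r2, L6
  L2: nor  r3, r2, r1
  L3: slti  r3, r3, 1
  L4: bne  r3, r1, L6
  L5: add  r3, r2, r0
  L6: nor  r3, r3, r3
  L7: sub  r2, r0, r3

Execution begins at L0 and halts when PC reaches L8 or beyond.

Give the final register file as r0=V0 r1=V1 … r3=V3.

r0=0 r1=65535 r2=14 r3=65522

  step pc=0: nor  r1, r0, r0  regs=(0,65535,13,10)
  step pc=1: beq  r1, r2, L6  cond=F  regs=(0,65535,13,10)
  step pc=2: nor  r3, r2, r1  regs=(0,65535,13,0)
  step pc=3: slti  r3, r3, 1  regs=(0,65535,13,1)
  step pc=4: bne  r3, r1, L6  cond=T  regs=(0,65535,13,1)
  step pc=5: add  r3, r2, r0  regs=(0,65535,13,13)
  step pc=6: nor  r3, r3, r3  regs=(0,65535,13,65522)
  step pc=7: sub  r2, r0, r3  regs=(0,65535,14,65522)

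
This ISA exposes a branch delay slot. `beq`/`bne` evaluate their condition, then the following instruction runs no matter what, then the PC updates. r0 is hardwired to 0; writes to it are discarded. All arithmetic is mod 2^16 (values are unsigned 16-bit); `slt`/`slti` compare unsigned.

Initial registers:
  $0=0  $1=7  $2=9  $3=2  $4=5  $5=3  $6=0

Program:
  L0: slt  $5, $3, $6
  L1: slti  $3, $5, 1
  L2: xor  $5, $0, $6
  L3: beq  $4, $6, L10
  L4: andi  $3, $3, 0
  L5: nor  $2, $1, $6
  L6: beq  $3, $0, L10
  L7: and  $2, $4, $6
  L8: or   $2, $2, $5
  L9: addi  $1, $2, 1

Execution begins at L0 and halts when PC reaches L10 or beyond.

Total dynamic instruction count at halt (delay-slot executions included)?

#0 slt  $5, $3, $6 ; 0/7/9/2/5/0/0
#1 slti  $3, $5, 1 ; 0/7/9/1/5/0/0
#2 xor  $5, $0, $6 ; 0/7/9/1/5/0/0
#3 beq  $4, $6, L10 ; 0/7/9/1/5/0/0 ; →fallthru
#4 andi  $3, $3, 0 ; 0/7/9/0/5/0/0
#5 nor  $2, $1, $6 ; 0/7/65528/0/5/0/0
#6 beq  $3, $0, L10 ; 0/7/65528/0/5/0/0 ; →target
#7 and  $2, $4, $6 ; 0/7/0/0/5/0/0

8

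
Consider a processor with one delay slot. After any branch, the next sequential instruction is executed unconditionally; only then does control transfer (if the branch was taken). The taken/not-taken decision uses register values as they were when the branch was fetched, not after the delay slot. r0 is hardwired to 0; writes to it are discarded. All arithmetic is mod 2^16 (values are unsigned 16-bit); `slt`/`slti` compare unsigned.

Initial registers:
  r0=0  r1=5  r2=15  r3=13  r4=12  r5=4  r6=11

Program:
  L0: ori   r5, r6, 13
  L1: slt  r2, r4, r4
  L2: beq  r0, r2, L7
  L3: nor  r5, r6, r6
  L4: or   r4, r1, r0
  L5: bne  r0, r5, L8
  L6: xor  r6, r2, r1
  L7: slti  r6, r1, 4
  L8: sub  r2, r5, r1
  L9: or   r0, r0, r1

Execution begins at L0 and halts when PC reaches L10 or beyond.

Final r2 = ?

[0] ori   r5, r6, 13  →  {r0:0, r1:5, r2:15, r3:13, r4:12, r5:15, r6:11}
[1] slt  r2, r4, r4  →  {r0:0, r1:5, r2:0, r3:13, r4:12, r5:15, r6:11}
[2] beq  r0, r2, L7  →  {r0:0, r1:5, r2:0, r3:13, r4:12, r5:15, r6:11}  ⟨branch taken⟩
[3] nor  r5, r6, r6  →  {r0:0, r1:5, r2:0, r3:13, r4:12, r5:65524, r6:11}
[7] slti  r6, r1, 4  →  {r0:0, r1:5, r2:0, r3:13, r4:12, r5:65524, r6:0}
[8] sub  r2, r5, r1  →  {r0:0, r1:5, r2:65519, r3:13, r4:12, r5:65524, r6:0}
[9] or   r0, r0, r1  →  {r0:0, r1:5, r2:65519, r3:13, r4:12, r5:65524, r6:0}

65519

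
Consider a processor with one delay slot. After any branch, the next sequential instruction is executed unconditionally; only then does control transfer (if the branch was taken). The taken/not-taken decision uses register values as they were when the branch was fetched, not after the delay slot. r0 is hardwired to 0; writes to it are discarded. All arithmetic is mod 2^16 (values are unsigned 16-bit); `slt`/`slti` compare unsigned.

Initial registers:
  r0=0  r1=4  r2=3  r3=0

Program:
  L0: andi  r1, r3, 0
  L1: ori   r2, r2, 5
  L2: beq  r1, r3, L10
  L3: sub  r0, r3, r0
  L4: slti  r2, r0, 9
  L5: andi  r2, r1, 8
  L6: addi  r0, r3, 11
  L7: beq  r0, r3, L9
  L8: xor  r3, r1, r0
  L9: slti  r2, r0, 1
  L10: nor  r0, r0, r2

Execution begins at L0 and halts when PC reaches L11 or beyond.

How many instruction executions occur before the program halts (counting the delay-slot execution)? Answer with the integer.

#0 andi  r1, r3, 0 ; 0/0/3/0
#1 ori   r2, r2, 5 ; 0/0/7/0
#2 beq  r1, r3, L10 ; 0/0/7/0 ; →target
#3 sub  r0, r3, r0 ; 0/0/7/0
#10 nor  r0, r0, r2 ; 0/0/7/0

5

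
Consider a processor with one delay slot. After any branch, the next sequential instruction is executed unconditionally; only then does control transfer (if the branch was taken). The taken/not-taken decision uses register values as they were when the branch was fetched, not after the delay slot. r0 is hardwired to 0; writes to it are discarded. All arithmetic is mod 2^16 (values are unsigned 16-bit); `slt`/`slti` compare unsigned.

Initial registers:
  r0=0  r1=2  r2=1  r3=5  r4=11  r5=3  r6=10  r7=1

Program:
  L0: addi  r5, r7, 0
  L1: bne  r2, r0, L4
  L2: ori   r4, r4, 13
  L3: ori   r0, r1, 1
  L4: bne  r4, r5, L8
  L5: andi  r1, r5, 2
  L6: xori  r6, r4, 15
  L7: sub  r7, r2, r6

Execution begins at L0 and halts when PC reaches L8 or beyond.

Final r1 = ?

[0] addi  r5, r7, 0  →  {r0:0, r1:2, r2:1, r3:5, r4:11, r5:1, r6:10, r7:1}
[1] bne  r2, r0, L4  →  {r0:0, r1:2, r2:1, r3:5, r4:11, r5:1, r6:10, r7:1}  ⟨branch taken⟩
[2] ori   r4, r4, 13  →  {r0:0, r1:2, r2:1, r3:5, r4:15, r5:1, r6:10, r7:1}
[4] bne  r4, r5, L8  →  {r0:0, r1:2, r2:1, r3:5, r4:15, r5:1, r6:10, r7:1}  ⟨branch taken⟩
[5] andi  r1, r5, 2  →  {r0:0, r1:0, r2:1, r3:5, r4:15, r5:1, r6:10, r7:1}

0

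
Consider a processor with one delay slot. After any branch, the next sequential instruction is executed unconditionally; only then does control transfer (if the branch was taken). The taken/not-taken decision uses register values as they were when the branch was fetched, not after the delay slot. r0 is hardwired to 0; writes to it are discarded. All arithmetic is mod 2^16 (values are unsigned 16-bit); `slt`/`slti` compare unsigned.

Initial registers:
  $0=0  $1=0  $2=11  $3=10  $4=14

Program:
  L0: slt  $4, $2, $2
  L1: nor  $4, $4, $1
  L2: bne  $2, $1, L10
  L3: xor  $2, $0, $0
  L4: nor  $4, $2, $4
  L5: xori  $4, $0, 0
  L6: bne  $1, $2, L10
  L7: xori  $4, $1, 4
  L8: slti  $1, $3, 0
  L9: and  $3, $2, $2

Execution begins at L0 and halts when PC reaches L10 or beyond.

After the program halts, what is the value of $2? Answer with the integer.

0

#0 slt  $4, $2, $2 ; 0/0/11/10/0
#1 nor  $4, $4, $1 ; 0/0/11/10/65535
#2 bne  $2, $1, L10 ; 0/0/11/10/65535 ; →target
#3 xor  $2, $0, $0 ; 0/0/0/10/65535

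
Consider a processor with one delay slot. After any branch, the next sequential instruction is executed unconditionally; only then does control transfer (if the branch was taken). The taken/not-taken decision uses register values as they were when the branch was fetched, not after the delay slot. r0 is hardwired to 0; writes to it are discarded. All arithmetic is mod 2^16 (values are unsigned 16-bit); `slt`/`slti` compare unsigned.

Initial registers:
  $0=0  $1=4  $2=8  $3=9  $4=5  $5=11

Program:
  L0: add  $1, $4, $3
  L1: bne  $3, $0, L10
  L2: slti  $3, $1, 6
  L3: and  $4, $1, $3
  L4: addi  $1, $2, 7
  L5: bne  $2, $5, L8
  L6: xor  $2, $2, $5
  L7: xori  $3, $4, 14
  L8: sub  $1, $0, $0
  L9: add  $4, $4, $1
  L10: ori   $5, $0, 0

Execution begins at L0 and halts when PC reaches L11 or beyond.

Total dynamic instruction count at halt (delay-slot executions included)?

4

PC=0  add  $1, $4, $3        | $0=0 $1=14 $2=8 $3=9 $4=5 $5=11
PC=1  bne  $3, $0, L10       | $0=0 $1=14 $2=8 $3=9 $4=5 $5=11  [TAKEN]
PC=2  slti  $3, $1, 6        | $0=0 $1=14 $2=8 $3=0 $4=5 $5=11
PC=10 ori   $5, $0, 0        | $0=0 $1=14 $2=8 $3=0 $4=5 $5=0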